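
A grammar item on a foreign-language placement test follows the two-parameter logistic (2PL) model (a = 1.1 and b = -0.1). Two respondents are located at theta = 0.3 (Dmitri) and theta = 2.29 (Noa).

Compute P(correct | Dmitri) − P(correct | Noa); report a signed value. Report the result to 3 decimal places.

P(theta) = 1 / (1 + exp(−a(theta − b)))
P(Dmitri) = 0.6083  [exponent 0.4400]
P(Noa) = 0.9327  [exponent 2.6290]
Difference = 0.6083 − 0.9327 = -0.3244

-0.324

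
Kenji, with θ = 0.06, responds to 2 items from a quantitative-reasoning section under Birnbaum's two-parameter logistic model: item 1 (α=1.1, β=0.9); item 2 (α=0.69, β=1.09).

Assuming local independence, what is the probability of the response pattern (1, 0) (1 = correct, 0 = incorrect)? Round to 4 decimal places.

P(θ) = 1 / (1 + exp(−α(θ − β)))
P_1 = 1/(1+e^{0.9240}) = 0.2841
P_2 = 1/(1+e^{0.7107}) = 0.3294
L = P_1 × (1−P_2) = 0.2841 × 0.6706 = 0.19053

0.1905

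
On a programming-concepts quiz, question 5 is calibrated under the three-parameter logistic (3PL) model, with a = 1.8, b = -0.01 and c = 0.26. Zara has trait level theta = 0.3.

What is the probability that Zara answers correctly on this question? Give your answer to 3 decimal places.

P(theta) = c + (1 − c) · 1 / (1 + exp(−a(theta − b)))
Exponent: 1.8 × (0.3 − (-0.01)) = 0.5580
1/(1 + e^{-0.5580}) = 0.6360
P = 0.26 + 0.74 × 0.6360 = 0.7306

0.731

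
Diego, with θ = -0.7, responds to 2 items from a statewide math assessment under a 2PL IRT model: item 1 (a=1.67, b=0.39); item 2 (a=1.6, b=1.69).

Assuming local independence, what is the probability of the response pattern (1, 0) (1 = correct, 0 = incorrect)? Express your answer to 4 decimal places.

0.1364

P(θ) = 1 / (1 + exp(−a(θ − b)))
P_1 = 1/(1+e^{1.8203}) = 0.1394
P_2 = 1/(1+e^{3.8240}) = 0.0214
L = P_1 × (1−P_2) = 0.1394 × 0.9786 = 0.13642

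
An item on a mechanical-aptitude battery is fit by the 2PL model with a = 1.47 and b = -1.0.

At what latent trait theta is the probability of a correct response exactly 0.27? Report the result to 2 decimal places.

P(theta) = 1 / (1 + exp(−a(theta − b)))
logit = ln(0.2700/0.7300) = -0.9946
theta = b + logit/(a) = -1.0 + (-0.9946)/1.4700 = -1.6766

-1.68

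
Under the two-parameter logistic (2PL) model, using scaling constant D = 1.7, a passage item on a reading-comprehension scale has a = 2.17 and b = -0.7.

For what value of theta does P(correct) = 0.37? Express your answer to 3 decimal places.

-0.844

P(theta) = 1 / (1 + exp(−D·a(theta − b)))
logit = ln(0.3700/0.6300) = -0.5322
theta = b + logit/(1.7·a) = -0.7 + (-0.5322)/3.6890 = -0.8443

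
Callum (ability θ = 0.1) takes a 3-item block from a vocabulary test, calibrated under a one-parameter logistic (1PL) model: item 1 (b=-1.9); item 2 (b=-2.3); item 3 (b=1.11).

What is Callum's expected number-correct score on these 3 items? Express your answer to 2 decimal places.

P(θ) = 1 / (1 + exp(−(θ − b)))
P_1 = 1/(1+e^{-2.0000}) = 0.8808
P_2 = 1/(1+e^{-2.4000}) = 0.9168
P_3 = 1/(1+e^{1.0100}) = 0.2670
E[score] = 0.8808 + 0.9168 + 0.2670 = 2.0646

2.06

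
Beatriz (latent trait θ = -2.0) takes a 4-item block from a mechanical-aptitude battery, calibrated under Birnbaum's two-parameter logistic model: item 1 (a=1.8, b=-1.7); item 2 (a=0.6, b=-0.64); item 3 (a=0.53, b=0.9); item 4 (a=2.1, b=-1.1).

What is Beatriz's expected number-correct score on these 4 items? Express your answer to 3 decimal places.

0.983

P(θ) = 1 / (1 + exp(−a(θ − b)))
P_1 = 1/(1+e^{0.5400}) = 0.3682
P_2 = 1/(1+e^{0.8160}) = 0.3066
P_3 = 1/(1+e^{1.5370}) = 0.1770
P_4 = 1/(1+e^{1.8900}) = 0.1312
E[score] = 0.3682 + 0.3066 + 0.1770 + 0.1312 = 0.9830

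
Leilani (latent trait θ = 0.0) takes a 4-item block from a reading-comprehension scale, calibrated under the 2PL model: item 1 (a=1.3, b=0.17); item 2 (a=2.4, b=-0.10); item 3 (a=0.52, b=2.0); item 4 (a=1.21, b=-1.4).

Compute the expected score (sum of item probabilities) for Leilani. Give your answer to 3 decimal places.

2.111

P(θ) = 1 / (1 + exp(−a(θ − b)))
P_1 = 1/(1+e^{0.2210}) = 0.4450
P_2 = 1/(1+e^{-0.2400}) = 0.5597
P_3 = 1/(1+e^{1.0400}) = 0.2611
P_4 = 1/(1+e^{-1.6940}) = 0.8447
E[score] = 0.4450 + 0.5597 + 0.2611 + 0.8447 = 2.1106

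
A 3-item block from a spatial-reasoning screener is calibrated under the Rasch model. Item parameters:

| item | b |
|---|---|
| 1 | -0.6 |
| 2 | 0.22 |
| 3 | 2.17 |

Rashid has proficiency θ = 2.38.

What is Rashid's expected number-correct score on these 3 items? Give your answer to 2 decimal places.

P(θ) = 1 / (1 + exp(−(θ − b)))
P_1 = 1/(1+e^{-2.9800}) = 0.9517
P_2 = 1/(1+e^{-2.1600}) = 0.8966
P_3 = 1/(1+e^{-0.2100}) = 0.5523
E[score] = 0.9517 + 0.8966 + 0.5523 = 2.4006

2.40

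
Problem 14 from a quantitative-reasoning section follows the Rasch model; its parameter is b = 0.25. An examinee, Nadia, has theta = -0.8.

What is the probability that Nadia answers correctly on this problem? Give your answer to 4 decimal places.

P(theta) = 1 / (1 + exp(−(theta − b)))
Exponent: (-0.8 − 0.25) = -1.0500
1/(1 + e^{1.0500}) = 0.2592
P = 0.2592

0.2592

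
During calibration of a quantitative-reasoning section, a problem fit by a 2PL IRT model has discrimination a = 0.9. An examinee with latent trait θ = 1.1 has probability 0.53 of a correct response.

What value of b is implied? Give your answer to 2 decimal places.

0.97

P(θ) = 1 / (1 + exp(−a(θ − b)))
logit(0.53) = ln(0.53/0.47) = 0.1201
b = θ − logit/(a) = 1.1 − 0.1201/0.9000 = 0.9665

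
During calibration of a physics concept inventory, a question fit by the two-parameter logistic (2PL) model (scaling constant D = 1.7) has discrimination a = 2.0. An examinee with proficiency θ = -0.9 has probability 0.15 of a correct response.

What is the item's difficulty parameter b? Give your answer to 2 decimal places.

-0.39

P(θ) = 1 / (1 + exp(−D·a(θ − b)))
logit(0.15) = ln(0.15/0.85) = -1.7346
b = θ − logit/(1.7·a) = -0.9 − (-1.7346)/3.4000 = -0.3898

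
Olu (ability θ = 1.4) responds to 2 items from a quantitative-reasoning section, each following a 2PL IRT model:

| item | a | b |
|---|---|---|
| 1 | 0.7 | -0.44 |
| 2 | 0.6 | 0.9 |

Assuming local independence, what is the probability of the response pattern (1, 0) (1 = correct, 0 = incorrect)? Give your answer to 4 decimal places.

P(θ) = 1 / (1 + exp(−a(θ − b)))
P_1 = 1/(1+e^{-1.2880}) = 0.7838
P_2 = 1/(1+e^{-0.3000}) = 0.5744
L = P_1 × (1−P_2) = 0.7838 × 0.4256 = 0.33356

0.3336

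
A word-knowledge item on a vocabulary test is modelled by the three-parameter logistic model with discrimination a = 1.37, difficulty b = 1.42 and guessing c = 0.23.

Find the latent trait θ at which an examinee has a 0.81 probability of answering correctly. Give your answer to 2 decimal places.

2.23

P(θ) = c + (1 − c) · 1 / (1 + exp(−a(θ − b)))
Remove guessing floor: (0.81 − 0.23)/(1 − 0.23) = 0.7532
logit = ln(0.7532/0.2468) = 1.1160
θ = b + logit/(a) = 1.42 + 1.1160/1.3700 = 2.2346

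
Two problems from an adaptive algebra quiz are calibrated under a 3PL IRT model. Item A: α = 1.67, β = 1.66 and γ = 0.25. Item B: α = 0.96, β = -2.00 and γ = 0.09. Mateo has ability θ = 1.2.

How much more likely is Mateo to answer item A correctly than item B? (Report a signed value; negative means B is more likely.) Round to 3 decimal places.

-0.472

P(θ) = γ + (1 − γ) · 1 / (1 + exp(−α(θ − β)))
P_A = 0.4877
P_B = 0.9597
P_A − P_B = -0.4721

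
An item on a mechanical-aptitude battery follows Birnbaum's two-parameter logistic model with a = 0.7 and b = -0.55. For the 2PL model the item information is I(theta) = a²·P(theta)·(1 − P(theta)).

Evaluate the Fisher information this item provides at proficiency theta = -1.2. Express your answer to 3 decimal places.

P = 1/(1+e^{0.4550}) = 0.3882
P(1−P) = 0.3882 × 0.6118 = 0.2375
I = a² × P(1−P) = 0.7² × 0.2375 = 0.11637

0.116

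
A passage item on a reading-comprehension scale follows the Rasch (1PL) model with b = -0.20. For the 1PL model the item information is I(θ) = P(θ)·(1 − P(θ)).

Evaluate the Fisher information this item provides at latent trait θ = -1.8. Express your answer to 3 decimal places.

P = 1/(1+e^{1.6000}) = 0.1680
P(1−P) = 0.1680 × 0.8320 = 0.1398
I = P(1−P) = 0.13976

0.140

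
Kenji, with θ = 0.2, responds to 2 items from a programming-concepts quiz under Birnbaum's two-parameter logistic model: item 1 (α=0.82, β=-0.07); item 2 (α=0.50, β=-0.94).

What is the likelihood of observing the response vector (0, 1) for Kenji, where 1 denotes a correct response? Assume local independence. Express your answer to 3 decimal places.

P(θ) = 1 / (1 + exp(−α(θ − β)))
P_1 = 1/(1+e^{-0.2214}) = 0.5551
P_2 = 1/(1+e^{-0.5700}) = 0.6388
L = (1−P_1) × P_2 = 0.4449 × 0.6388 = 0.28417

0.284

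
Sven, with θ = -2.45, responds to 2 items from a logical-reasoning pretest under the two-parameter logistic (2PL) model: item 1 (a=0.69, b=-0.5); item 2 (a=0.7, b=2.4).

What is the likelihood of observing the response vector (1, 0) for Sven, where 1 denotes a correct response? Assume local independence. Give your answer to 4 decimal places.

P(θ) = 1 / (1 + exp(−a(θ − b)))
P_1 = 1/(1+e^{1.3455}) = 0.2066
P_2 = 1/(1+e^{3.3950}) = 0.0325
L = P_1 × (1−P_2) = 0.2066 × 0.9675 = 0.19990

0.1999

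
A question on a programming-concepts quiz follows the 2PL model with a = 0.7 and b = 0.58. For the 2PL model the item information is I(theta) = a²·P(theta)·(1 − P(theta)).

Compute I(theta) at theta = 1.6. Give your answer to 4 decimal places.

P = 1/(1+e^{-0.7140}) = 0.6713
P(1−P) = 0.6713 × 0.3287 = 0.2207
I = a² × P(1−P) = 0.7² × 0.2207 = 0.10812

0.1081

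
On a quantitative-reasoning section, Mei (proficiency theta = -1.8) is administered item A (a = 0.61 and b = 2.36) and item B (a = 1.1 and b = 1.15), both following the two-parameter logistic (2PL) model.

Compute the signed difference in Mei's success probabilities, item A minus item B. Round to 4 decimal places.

0.0358

P(theta) = 1 / (1 + exp(−a(theta − b)))
P_A = 0.0733
P_B = 0.0375
P_A − P_B = 0.0358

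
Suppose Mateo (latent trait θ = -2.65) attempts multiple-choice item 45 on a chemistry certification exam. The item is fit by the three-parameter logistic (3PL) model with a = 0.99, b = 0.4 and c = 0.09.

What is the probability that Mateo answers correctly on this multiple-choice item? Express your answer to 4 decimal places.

P(θ) = c + (1 − c) · 1 / (1 + exp(−a(θ − b)))
Exponent: 0.99 × (-2.65 − 0.4) = -3.0195
1/(1 + e^{3.0195}) = 0.0466
P = 0.09 + 0.91 × 0.0466 = 0.1324

0.1324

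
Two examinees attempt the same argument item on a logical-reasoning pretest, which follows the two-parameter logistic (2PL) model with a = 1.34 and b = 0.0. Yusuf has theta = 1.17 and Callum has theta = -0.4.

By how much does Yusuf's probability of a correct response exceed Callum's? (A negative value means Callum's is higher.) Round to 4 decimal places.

0.4584

P(theta) = 1 / (1 + exp(−a(theta − b)))
P(Yusuf) = 0.8275  [exponent 1.5678]
P(Callum) = 0.3691  [exponent -0.5360]
Difference = 0.8275 − 0.3691 = 0.4584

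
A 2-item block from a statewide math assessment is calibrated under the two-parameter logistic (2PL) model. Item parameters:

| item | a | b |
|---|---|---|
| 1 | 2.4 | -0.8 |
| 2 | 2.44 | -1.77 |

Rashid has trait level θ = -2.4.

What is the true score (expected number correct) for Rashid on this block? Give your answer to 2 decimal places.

0.20

P(θ) = 1 / (1 + exp(−a(θ − b)))
P_1 = 1/(1+e^{3.8400}) = 0.0210
P_2 = 1/(1+e^{1.5372}) = 0.1769
E[score] = 0.0210 + 0.1769 = 0.1980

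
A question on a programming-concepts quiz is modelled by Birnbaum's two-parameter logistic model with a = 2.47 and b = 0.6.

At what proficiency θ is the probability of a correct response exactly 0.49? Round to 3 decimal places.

P(θ) = 1 / (1 + exp(−a(θ − b)))
logit = ln(0.4900/0.5100) = -0.0400
θ = b + logit/(a) = 0.6 + (-0.0400)/2.4700 = 0.5838

0.584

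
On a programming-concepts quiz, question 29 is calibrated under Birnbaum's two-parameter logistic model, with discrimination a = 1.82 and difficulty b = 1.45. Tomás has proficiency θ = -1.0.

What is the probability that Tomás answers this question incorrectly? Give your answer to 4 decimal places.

0.9886

P(θ) = 1 / (1 + exp(−a(θ − b)))
Exponent: 1.82 × (-1.0 − 1.45) = -4.4590
1/(1 + e^{4.4590}) = 0.0114
P(incorrect) = 1 − 0.0114 = 0.9886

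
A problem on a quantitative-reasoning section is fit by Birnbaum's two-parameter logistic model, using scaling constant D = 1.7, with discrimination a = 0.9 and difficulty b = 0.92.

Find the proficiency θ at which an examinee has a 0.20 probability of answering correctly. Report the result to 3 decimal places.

P(θ) = 1 / (1 + exp(−D·a(θ − b)))
logit = ln(0.2000/0.8000) = -1.3863
θ = b + logit/(1.7·a) = 0.92 + (-1.3863)/1.5300 = 0.0139

0.014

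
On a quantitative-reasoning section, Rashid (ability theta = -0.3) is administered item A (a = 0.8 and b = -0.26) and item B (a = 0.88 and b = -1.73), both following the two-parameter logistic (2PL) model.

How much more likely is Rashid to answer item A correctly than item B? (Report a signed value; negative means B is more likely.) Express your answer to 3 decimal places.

-0.287

P(theta) = 1 / (1 + exp(−a(theta − b)))
P_A = 0.4920
P_B = 0.7788
P_A − P_B = -0.2867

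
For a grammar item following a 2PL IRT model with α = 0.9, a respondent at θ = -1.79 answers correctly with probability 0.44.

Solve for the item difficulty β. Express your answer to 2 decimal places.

P(θ) = 1 / (1 + exp(−α(θ − β)))
logit(0.44) = ln(0.44/0.56) = -0.2412
β = θ − logit/(α) = -1.79 − (-0.2412)/0.9000 = -1.5220

-1.52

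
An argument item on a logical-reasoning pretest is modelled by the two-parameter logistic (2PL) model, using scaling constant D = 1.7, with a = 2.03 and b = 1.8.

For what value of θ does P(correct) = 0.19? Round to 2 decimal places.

1.38

P(θ) = 1 / (1 + exp(−D·a(θ − b)))
logit = ln(0.1900/0.8100) = -1.4500
θ = b + logit/(1.7·a) = 1.8 + (-1.4500)/3.4510 = 1.3798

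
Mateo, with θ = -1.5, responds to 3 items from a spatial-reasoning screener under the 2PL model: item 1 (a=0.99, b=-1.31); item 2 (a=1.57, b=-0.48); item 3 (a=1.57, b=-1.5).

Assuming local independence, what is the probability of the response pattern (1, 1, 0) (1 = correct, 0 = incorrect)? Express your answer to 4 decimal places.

0.0380

P(θ) = 1 / (1 + exp(−a(θ − b)))
P_1 = 1/(1+e^{0.1881}) = 0.4531
P_2 = 1/(1+e^{1.6014}) = 0.1678
P_3 = 1/(1+e^{0.0000}) = 0.5000
L = P_1 × P_2 × (1−P_3) = 0.4531 × 0.1678 × 0.5000 = 0.03801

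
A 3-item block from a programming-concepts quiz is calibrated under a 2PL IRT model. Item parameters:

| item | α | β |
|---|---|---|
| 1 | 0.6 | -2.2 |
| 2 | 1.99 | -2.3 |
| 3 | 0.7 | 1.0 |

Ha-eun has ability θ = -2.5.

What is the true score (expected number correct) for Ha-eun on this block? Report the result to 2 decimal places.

P(θ) = 1 / (1 + exp(−α(θ − β)))
P_1 = 1/(1+e^{0.1800}) = 0.4551
P_2 = 1/(1+e^{0.3980}) = 0.4018
P_3 = 1/(1+e^{2.4500}) = 0.0794
E[score] = 0.4551 + 0.4018 + 0.0794 = 0.9364

0.94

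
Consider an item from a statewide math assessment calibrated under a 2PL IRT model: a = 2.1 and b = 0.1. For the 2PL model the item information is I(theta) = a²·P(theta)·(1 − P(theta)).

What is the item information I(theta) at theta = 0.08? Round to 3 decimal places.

P = 1/(1+e^{0.0420}) = 0.4895
P(1−P) = 0.4895 × 0.5105 = 0.2499
I = a² × P(1−P) = 2.1² × 0.2499 = 1.10201

1.102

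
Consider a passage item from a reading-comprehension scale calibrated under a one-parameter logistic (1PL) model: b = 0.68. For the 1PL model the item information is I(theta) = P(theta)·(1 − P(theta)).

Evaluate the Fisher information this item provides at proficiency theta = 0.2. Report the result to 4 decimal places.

P = 1/(1+e^{0.4800}) = 0.3823
P(1−P) = 0.3823 × 0.6177 = 0.2361
I = P(1−P) = 0.23614

0.2361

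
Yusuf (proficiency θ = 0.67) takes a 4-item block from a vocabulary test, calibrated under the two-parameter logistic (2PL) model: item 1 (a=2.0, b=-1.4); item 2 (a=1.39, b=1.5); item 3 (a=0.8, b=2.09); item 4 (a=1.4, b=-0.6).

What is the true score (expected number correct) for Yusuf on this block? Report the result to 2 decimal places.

P(θ) = 1 / (1 + exp(−a(θ − b)))
P_1 = 1/(1+e^{-4.1400}) = 0.9843
P_2 = 1/(1+e^{1.1537}) = 0.2398
P_3 = 1/(1+e^{1.1360}) = 0.2431
P_4 = 1/(1+e^{-1.7780}) = 0.8554
E[score] = 0.9843 + 0.2398 + 0.2431 + 0.8554 = 2.3226

2.32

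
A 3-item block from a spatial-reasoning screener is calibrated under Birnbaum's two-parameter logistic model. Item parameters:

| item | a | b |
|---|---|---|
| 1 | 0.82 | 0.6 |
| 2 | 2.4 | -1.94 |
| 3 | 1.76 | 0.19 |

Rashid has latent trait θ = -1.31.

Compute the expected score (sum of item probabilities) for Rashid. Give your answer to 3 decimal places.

P(θ) = 1 / (1 + exp(−a(θ − b)))
P_1 = 1/(1+e^{1.5662}) = 0.1728
P_2 = 1/(1+e^{-1.5120}) = 0.8194
P_3 = 1/(1+e^{2.6400}) = 0.0666
E[score] = 0.1728 + 0.8194 + 0.0666 = 1.0587

1.059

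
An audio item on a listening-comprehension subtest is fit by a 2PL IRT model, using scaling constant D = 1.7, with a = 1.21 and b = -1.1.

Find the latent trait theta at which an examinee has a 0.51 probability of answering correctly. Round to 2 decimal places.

-1.08

P(theta) = 1 / (1 + exp(−D·a(theta − b)))
logit = ln(0.5100/0.4900) = 0.0400
theta = b + logit/(1.7·a) = -1.1 + 0.0400/2.0570 = -1.0806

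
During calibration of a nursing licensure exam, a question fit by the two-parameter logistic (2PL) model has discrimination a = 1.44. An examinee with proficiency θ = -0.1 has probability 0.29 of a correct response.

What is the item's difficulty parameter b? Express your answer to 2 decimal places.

0.52

P(θ) = 1 / (1 + exp(−a(θ − b)))
logit(0.29) = ln(0.29/0.71) = -0.8954
b = θ − logit/(a) = -0.1 − (-0.8954)/1.4400 = 0.5218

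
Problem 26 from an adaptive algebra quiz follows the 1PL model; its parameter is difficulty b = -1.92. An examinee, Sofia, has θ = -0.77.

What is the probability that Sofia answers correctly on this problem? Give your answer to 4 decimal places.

0.7595

P(θ) = 1 / (1 + exp(−(θ − b)))
Exponent: (-0.77 − (-1.92)) = 1.1500
1/(1 + e^{-1.1500}) = 0.7595
P = 0.7595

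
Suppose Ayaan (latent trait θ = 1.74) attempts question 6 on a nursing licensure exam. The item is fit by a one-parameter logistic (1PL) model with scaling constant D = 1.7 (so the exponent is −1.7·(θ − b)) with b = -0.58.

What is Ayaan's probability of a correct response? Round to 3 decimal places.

0.981

P(θ) = 1 / (1 + exp(−D·(θ − b)))
Exponent: 1.7 × (1.74 − (-0.58)) = 3.9440
1/(1 + e^{-3.9440}) = 0.9810
P = 0.9810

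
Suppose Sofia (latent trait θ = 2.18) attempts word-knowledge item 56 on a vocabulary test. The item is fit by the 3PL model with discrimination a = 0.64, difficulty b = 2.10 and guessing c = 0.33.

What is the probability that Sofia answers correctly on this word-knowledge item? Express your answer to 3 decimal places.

P(θ) = c + (1 − c) · 1 / (1 + exp(−a(θ − b)))
Exponent: 0.64 × (2.18 − 2.10) = 0.0512
1/(1 + e^{-0.0512}) = 0.5128
P = 0.33 + 0.67 × 0.5128 = 0.6736

0.674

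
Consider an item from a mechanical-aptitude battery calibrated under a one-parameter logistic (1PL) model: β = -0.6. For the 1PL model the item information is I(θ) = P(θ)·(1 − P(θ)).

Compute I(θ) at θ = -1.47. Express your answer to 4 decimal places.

P = 1/(1+e^{0.8700}) = 0.2953
P(1−P) = 0.2953 × 0.7047 = 0.2081
I = P(1−P) = 0.20808

0.2081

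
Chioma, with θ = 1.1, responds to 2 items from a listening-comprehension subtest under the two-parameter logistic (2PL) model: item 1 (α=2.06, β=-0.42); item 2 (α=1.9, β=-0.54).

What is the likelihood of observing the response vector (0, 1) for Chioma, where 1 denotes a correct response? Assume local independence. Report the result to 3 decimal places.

0.040

P(θ) = 1 / (1 + exp(−α(θ − β)))
P_1 = 1/(1+e^{-3.1312}) = 0.9582
P_2 = 1/(1+e^{-3.1160}) = 0.9575
L = (1−P_1) × P_2 = 0.0418 × 0.9575 = 0.04006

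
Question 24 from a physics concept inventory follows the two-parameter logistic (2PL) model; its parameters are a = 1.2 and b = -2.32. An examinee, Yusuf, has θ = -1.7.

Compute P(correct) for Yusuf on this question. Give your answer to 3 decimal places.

0.678

P(θ) = 1 / (1 + exp(−a(θ − b)))
Exponent: 1.2 × (-1.7 − (-2.32)) = 0.7440
1/(1 + e^{-0.7440}) = 0.6779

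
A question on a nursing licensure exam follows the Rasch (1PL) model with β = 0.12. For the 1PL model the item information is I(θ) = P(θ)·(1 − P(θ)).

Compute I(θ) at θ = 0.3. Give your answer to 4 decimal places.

P = 1/(1+e^{-0.1800}) = 0.5449
P(1−P) = 0.5449 × 0.4551 = 0.2480
I = P(1−P) = 0.24799

0.2480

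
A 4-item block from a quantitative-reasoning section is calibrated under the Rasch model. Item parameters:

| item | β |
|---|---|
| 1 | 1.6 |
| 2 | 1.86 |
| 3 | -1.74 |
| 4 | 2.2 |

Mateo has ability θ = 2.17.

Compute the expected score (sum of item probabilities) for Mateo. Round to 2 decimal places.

2.69

P(θ) = 1 / (1 + exp(−(θ − β)))
P_1 = 1/(1+e^{-0.5700}) = 0.6388
P_2 = 1/(1+e^{-0.3100}) = 0.5769
P_3 = 1/(1+e^{-3.9100}) = 0.9804
P_4 = 1/(1+e^{0.0300}) = 0.4925
E[score] = 0.6388 + 0.5769 + 0.9804 + 0.4925 = 2.6885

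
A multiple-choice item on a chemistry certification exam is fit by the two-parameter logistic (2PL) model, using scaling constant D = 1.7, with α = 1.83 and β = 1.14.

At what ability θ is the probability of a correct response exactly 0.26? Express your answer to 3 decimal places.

0.804

P(θ) = 1 / (1 + exp(−D·α(θ − β)))
logit = ln(0.2600/0.7400) = -1.0460
θ = β + logit/(1.7·α) = 1.14 + (-1.0460)/3.1110 = 0.8038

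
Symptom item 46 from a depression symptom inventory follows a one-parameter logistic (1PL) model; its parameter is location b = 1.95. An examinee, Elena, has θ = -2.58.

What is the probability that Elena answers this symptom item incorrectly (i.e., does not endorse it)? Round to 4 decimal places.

0.9893

P(θ) = 1 / (1 + exp(−(θ − b)))
Exponent: (-2.58 − 1.95) = -4.5300
1/(1 + e^{4.5300}) = 0.0107
P = 0.0107
P(incorrect) = 1 − 0.0107 = 0.9893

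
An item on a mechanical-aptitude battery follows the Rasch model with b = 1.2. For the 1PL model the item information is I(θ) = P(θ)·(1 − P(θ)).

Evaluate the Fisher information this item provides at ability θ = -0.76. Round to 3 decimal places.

P = 1/(1+e^{1.9600}) = 0.1235
P(1−P) = 0.1235 × 0.8765 = 0.1082
I = P(1−P) = 0.10822

0.108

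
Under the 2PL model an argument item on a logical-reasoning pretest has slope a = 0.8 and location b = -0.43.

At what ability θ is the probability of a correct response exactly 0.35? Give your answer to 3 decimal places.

-1.204

P(θ) = 1 / (1 + exp(−a(θ − b)))
logit = ln(0.3500/0.6500) = -0.6190
θ = b + logit/(a) = -0.43 + (-0.6190)/0.8000 = -1.2038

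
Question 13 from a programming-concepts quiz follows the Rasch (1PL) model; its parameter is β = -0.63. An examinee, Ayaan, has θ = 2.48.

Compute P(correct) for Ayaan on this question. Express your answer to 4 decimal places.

P(θ) = 1 / (1 + exp(−(θ − β)))
Exponent: (2.48 − (-0.63)) = 3.1100
1/(1 + e^{-3.1100}) = 0.9573
P = 0.9573

0.9573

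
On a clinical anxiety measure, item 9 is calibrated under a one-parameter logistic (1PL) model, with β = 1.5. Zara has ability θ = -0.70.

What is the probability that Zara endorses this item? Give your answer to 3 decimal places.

0.100

P(θ) = 1 / (1 + exp(−(θ − β)))
Exponent: (-0.70 − 1.5) = -2.2000
1/(1 + e^{2.2000}) = 0.0998
P = 0.0998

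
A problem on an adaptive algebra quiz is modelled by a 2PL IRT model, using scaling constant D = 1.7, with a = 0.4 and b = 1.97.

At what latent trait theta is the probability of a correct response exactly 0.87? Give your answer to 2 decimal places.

4.77

P(theta) = 1 / (1 + exp(−D·a(theta − b)))
logit = ln(0.8700/0.1300) = 1.9010
theta = b + logit/(1.7·a) = 1.97 + 1.9010/0.6800 = 4.7655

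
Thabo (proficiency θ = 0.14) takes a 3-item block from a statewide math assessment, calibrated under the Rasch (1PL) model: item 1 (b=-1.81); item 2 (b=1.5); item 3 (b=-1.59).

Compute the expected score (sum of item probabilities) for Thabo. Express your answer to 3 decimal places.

1.929

P(θ) = 1 / (1 + exp(−(θ − b)))
P_1 = 1/(1+e^{-1.9500}) = 0.8754
P_2 = 1/(1+e^{1.3600}) = 0.2042
P_3 = 1/(1+e^{-1.7300}) = 0.8494
E[score] = 0.8754 + 0.2042 + 0.8494 = 1.9291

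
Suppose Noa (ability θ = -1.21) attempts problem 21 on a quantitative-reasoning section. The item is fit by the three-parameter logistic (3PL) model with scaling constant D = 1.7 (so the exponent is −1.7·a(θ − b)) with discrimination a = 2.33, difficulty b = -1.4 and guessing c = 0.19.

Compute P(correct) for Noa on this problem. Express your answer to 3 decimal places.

0.741

P(θ) = c + (1 − c) · 1 / (1 + exp(−D·a(θ − b)))
Exponent: 1.7 × 2.33 × (-1.21 − (-1.4)) = 0.7526
1/(1 + e^{-0.7526}) = 0.6797
P = 0.19 + 0.81 × 0.6797 = 0.7406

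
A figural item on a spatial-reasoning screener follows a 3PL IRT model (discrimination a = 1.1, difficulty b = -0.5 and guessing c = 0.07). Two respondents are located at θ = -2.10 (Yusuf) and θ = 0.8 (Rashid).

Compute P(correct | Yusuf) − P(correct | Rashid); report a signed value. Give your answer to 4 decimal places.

P(θ) = c + (1 − c) · 1 / (1 + exp(−a(θ − b)))
P(Yusuf) = 0.2065  [exponent -1.7600]
P(Rashid) = 0.8204  [exponent 1.4300]
Difference = 0.2065 − 0.8204 = -0.6139

-0.6139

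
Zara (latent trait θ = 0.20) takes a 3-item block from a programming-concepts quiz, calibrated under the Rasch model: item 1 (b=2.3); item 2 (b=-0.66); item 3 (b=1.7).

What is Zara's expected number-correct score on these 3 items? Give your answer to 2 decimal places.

0.99

P(θ) = 1 / (1 + exp(−(θ − b)))
P_1 = 1/(1+e^{2.1000}) = 0.1091
P_2 = 1/(1+e^{-0.8600}) = 0.7027
P_3 = 1/(1+e^{1.5000}) = 0.1824
E[score] = 0.1091 + 0.7027 + 0.1824 = 0.9942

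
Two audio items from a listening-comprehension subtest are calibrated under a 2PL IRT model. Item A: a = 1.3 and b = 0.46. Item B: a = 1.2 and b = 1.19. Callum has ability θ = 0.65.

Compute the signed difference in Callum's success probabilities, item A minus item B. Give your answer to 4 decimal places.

0.2180

P(θ) = 1 / (1 + exp(−a(θ − b)))
P_A = 0.5614
P_B = 0.3434
P_A − P_B = 0.2180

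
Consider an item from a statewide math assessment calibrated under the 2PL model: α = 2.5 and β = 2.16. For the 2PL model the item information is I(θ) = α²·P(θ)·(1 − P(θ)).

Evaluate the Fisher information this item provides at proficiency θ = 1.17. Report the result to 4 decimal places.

P = 1/(1+e^{2.4750}) = 0.0776
P(1−P) = 0.0776 × 0.9224 = 0.0716
I = α² × P(1−P) = 2.5² × 0.0716 = 0.44752

0.4475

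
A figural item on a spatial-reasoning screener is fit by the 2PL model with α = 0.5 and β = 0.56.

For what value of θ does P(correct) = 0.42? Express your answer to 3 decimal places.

P(θ) = 1 / (1 + exp(−α(θ − β)))
logit = ln(0.4200/0.5800) = -0.3228
θ = β + logit/(α) = 0.56 + (-0.3228)/0.5000 = -0.0855

-0.086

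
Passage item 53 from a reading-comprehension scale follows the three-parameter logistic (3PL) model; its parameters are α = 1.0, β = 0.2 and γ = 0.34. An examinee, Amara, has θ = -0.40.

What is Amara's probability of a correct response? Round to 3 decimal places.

P(θ) = γ + (1 − γ) · 1 / (1 + exp(−α(θ − β)))
Exponent: 1.0 × (-0.40 − 0.2) = -0.6000
1/(1 + e^{0.6000}) = 0.3543
P = 0.34 + 0.66 × 0.3543 = 0.5739

0.574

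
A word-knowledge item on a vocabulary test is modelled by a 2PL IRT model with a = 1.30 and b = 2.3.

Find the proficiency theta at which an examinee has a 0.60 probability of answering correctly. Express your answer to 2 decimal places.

P(theta) = 1 / (1 + exp(−a(theta − b)))
logit = ln(0.6000/0.4000) = 0.4055
theta = b + logit/(a) = 2.3 + 0.4055/1.3000 = 2.6119

2.61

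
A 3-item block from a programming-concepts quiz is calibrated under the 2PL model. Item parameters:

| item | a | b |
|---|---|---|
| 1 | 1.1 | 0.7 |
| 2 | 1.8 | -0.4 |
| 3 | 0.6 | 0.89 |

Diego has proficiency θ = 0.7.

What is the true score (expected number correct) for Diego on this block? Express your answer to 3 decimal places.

P(θ) = 1 / (1 + exp(−a(θ − b)))
P_1 = 1/(1+e^{0.0000}) = 0.5000
P_2 = 1/(1+e^{-1.9800}) = 0.8787
P_3 = 1/(1+e^{0.1140}) = 0.4715
E[score] = 0.5000 + 0.8787 + 0.4715 = 1.8502

1.850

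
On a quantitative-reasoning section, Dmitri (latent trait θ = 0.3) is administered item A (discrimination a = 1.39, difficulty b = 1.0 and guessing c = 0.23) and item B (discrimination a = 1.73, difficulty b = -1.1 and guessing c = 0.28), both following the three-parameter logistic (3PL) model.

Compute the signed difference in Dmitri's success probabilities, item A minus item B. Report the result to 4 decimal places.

-0.5001

P(θ) = c + (1 − c) · 1 / (1 + exp(−a(θ − b)))
P_A = 0.4412
P_B = 0.9413
P_A − P_B = -0.5001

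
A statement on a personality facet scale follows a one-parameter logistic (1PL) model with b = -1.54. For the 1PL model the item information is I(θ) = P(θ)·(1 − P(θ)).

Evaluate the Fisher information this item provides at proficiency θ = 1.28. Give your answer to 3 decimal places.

P = 1/(1+e^{-2.8200}) = 0.9437
P(1−P) = 0.9437 × 0.0563 = 0.0531
I = P(1−P) = 0.05309

0.053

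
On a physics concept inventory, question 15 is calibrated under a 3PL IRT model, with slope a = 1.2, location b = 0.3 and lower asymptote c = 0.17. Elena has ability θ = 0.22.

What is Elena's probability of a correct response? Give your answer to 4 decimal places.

P(θ) = c + (1 − c) · 1 / (1 + exp(−a(θ − b)))
Exponent: 1.2 × (0.22 − 0.3) = -0.0960
1/(1 + e^{0.0960}) = 0.4760
P = 0.17 + 0.83 × 0.4760 = 0.5651

0.5651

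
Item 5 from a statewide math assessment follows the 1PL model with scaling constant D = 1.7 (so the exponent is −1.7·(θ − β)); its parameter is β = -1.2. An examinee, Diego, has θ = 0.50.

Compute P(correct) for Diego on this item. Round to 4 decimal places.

P(θ) = 1 / (1 + exp(−D·(θ − β)))
Exponent: 1.7 × (0.50 − (-1.2)) = 2.8900
1/(1 + e^{-2.8900}) = 0.9473
P = 0.9473

0.9473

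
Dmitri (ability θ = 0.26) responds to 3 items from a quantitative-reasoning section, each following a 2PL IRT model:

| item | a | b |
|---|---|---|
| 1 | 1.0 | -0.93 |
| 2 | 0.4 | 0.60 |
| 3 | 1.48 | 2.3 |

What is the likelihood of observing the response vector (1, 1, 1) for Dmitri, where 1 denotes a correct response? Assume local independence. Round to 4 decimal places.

P(θ) = 1 / (1 + exp(−a(θ − b)))
P_1 = 1/(1+e^{-1.1900}) = 0.7667
P_2 = 1/(1+e^{0.1360}) = 0.4661
P_3 = 1/(1+e^{3.0192}) = 0.0466
L = P_1 × P_2 × P_3 = 0.7667 × 0.4661 × 0.0466 = 0.01664

0.0166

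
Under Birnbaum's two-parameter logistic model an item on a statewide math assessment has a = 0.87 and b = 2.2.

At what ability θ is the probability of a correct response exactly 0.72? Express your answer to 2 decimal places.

P(θ) = 1 / (1 + exp(−a(θ − b)))
logit = ln(0.7200/0.2800) = 0.9445
θ = b + logit/(a) = 2.2 + 0.9445/0.8700 = 3.2856

3.29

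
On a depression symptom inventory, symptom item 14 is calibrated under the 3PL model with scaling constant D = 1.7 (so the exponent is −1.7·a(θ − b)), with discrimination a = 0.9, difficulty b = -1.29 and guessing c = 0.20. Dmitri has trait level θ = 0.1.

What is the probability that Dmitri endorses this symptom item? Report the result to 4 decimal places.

0.9148

P(θ) = c + (1 − c) · 1 / (1 + exp(−D·a(θ − b)))
Exponent: 1.7 × 0.9 × (0.1 − (-1.29)) = 2.1267
1/(1 + e^{-2.1267}) = 0.8935
P = 0.20 + 0.80 × 0.8935 = 0.9148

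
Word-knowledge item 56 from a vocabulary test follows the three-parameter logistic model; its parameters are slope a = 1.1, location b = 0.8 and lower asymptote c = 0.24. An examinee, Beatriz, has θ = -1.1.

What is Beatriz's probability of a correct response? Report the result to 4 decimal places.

0.3237

P(θ) = c + (1 − c) · 1 / (1 + exp(−a(θ − b)))
Exponent: 1.1 × (-1.1 − 0.8) = -2.0900
1/(1 + e^{2.0900}) = 0.1101
P = 0.24 + 0.76 × 0.1101 = 0.3237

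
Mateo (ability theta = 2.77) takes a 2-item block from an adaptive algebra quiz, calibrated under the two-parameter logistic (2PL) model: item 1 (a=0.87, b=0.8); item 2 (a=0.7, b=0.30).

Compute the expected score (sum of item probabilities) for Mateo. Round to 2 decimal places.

1.70

P(theta) = 1 / (1 + exp(−a(theta − b)))
P_1 = 1/(1+e^{-1.7139}) = 0.8473
P_2 = 1/(1+e^{-1.7290}) = 0.8493
E[score] = 0.8473 + 0.8493 = 1.6966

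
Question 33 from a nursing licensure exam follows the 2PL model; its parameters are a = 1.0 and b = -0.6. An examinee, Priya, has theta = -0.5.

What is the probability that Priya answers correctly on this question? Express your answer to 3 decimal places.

0.525

P(theta) = 1 / (1 + exp(−a(theta − b)))
Exponent: 1.0 × (-0.5 − (-0.6)) = 0.1000
1/(1 + e^{-0.1000}) = 0.5250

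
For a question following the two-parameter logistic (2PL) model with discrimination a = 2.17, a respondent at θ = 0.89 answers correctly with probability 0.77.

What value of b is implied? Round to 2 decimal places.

0.33

P(θ) = 1 / (1 + exp(−a(θ − b)))
logit(0.77) = ln(0.77/0.23) = 1.2083
b = θ − logit/(a) = 0.89 − 1.2083/2.1700 = 0.3332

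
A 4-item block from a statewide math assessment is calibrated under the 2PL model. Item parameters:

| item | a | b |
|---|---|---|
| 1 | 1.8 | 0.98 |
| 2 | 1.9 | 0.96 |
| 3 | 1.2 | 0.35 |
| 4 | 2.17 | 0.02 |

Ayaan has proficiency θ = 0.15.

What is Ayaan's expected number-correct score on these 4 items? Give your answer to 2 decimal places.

1.37

P(θ) = 1 / (1 + exp(−a(θ − b)))
P_1 = 1/(1+e^{1.4940}) = 0.1833
P_2 = 1/(1+e^{1.5390}) = 0.1767
P_3 = 1/(1+e^{0.2400}) = 0.4403
P_4 = 1/(1+e^{-0.2821}) = 0.5701
E[score] = 0.1833 + 0.1767 + 0.4403 + 0.5701 = 1.3704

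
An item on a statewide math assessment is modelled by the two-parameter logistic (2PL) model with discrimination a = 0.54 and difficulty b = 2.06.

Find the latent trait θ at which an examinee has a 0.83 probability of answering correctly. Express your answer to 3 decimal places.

4.996

P(θ) = 1 / (1 + exp(−a(θ − b)))
logit = ln(0.8300/0.1700) = 1.5856
θ = b + logit/(a) = 2.06 + 1.5856/0.5400 = 4.9963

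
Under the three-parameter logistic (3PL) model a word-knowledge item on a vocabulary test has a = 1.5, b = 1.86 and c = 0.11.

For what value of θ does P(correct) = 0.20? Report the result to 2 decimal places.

P(θ) = c + (1 − c) · 1 / (1 + exp(−a(θ − b)))
Remove guessing floor: (0.20 − 0.11)/(1 − 0.11) = 0.1011
logit = ln(0.1011/0.8989) = -2.1848
θ = b + logit/(a) = 1.86 + (-2.1848)/1.5000 = 0.4035

0.40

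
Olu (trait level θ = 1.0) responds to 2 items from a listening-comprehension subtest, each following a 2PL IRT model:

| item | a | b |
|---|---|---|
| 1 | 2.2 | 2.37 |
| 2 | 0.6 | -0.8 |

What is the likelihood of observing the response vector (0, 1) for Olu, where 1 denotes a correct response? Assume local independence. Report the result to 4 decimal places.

P(θ) = 1 / (1 + exp(−a(θ − b)))
P_1 = 1/(1+e^{3.0140}) = 0.0468
P_2 = 1/(1+e^{-1.0800}) = 0.7465
L = (1−P_1) × P_2 = 0.9532 × 0.7465 = 0.71156

0.7116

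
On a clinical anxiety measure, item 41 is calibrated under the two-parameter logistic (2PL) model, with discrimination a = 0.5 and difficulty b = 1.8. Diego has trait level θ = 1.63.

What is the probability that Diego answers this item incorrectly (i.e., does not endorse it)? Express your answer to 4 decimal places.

P(θ) = 1 / (1 + exp(−a(θ − b)))
Exponent: 0.5 × (1.63 − 1.8) = -0.0850
1/(1 + e^{0.0850}) = 0.4788
P(incorrect) = 1 − 0.4788 = 0.5212

0.5212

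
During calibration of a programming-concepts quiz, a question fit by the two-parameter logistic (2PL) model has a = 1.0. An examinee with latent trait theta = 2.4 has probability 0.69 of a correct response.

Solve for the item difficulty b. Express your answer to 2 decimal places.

P(theta) = 1 / (1 + exp(−a(theta − b)))
logit(0.69) = ln(0.69/0.31) = 0.8001
b = theta − logit/(a) = 2.4 − 0.8001/1.0000 = 1.5999

1.60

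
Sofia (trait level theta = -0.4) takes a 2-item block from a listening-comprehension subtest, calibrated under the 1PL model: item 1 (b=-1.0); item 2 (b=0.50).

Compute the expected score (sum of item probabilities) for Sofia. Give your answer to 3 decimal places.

P(theta) = 1 / (1 + exp(−(theta − b)))
P_1 = 1/(1+e^{-0.6000}) = 0.6457
P_2 = 1/(1+e^{0.9000}) = 0.2891
E[score] = 0.6457 + 0.2891 = 0.9347

0.935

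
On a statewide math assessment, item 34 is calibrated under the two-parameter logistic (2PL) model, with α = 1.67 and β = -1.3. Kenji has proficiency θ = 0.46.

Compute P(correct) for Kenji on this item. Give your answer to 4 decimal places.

0.9498

P(θ) = 1 / (1 + exp(−α(θ − β)))
Exponent: 1.67 × (0.46 − (-1.3)) = 2.9392
1/(1 + e^{-2.9392}) = 0.9498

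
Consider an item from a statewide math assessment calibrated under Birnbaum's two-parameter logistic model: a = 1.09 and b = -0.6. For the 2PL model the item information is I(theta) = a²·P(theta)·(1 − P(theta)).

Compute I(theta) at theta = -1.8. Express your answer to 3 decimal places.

0.199

P = 1/(1+e^{1.3080}) = 0.2128
P(1−P) = 0.2128 × 0.7872 = 0.1675
I = a² × P(1−P) = 1.09² × 0.1675 = 0.19904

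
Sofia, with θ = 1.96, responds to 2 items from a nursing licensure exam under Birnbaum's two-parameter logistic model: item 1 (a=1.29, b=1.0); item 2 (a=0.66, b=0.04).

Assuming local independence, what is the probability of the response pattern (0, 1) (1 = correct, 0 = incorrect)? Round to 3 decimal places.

P(θ) = 1 / (1 + exp(−a(θ − b)))
P_1 = 1/(1+e^{-1.2384}) = 0.7753
P_2 = 1/(1+e^{-1.2672}) = 0.7803
L = (1−P_1) × P_2 = 0.2247 × 0.7803 = 0.17534

0.175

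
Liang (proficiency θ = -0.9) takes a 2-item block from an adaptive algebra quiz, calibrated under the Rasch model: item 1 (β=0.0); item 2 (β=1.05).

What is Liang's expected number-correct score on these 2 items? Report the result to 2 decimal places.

0.41

P(θ) = 1 / (1 + exp(−(θ − β)))
P_1 = 1/(1+e^{0.9000}) = 0.2891
P_2 = 1/(1+e^{1.9500}) = 0.1246
E[score] = 0.2891 + 0.1246 = 0.4136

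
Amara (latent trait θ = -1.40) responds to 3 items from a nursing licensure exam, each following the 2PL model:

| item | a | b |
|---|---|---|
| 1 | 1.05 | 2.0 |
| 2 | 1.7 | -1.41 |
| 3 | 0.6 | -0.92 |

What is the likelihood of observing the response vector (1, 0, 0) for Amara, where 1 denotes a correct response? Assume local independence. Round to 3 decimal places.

0.008

P(θ) = 1 / (1 + exp(−a(θ − b)))
P_1 = 1/(1+e^{3.5700}) = 0.0274
P_2 = 1/(1+e^{-0.0170}) = 0.5042
P_3 = 1/(1+e^{0.2880}) = 0.4285
L = P_1 × (1−P_2) × (1−P_3) = 0.0274 × 0.4958 × 0.5715 = 0.00776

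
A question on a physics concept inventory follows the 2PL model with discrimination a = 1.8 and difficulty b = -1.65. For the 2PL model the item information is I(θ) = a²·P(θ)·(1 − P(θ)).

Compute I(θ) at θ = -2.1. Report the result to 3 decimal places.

0.690

P = 1/(1+e^{0.8100}) = 0.3079
P(1−P) = 0.3079 × 0.6921 = 0.2131
I = a² × P(1−P) = 1.8² × 0.2131 = 0.69042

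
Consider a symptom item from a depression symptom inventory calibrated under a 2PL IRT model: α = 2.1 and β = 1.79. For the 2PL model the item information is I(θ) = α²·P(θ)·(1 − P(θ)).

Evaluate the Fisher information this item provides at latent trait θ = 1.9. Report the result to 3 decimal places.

P = 1/(1+e^{-0.2310}) = 0.5575
P(1−P) = 0.5575 × 0.4425 = 0.2467
I = α² × P(1−P) = 2.1² × 0.2467 = 1.08792

1.088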